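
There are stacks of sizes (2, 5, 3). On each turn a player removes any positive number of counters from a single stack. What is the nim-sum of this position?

Compute the nim-sum pairwise:
2 ^ 5 = 7
7 ^ 3 = 4

4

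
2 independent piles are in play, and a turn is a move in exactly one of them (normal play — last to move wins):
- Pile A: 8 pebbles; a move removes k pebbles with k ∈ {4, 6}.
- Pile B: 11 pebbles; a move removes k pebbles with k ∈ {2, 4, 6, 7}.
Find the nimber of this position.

Grundy values for pile A (subtraction set {4, 6}):
k:     0  1  2  3  4  5  6  7  8
g(k):  0  0  0  0  1  1  1  1  2
So g(8) = 2.
Build the Grundy sequence for pile B with g(k) = mex{g(k−s) : s ∈ {2, 4, 6, 7}, s ≤ k}:
g(0) = mex{} = 0
g(1) = mex{} = 0
g(2) = mex{0} = 1
g(3) = mex{0} = 1
g(4) = mex{0,1} = 2
g(5) = mex{0,1} = 2
g(6) = mex{0,1,2} = 3
g(7) = mex{0,1,2} = 3
g(8) = mex{0,1,2,3} = 4
g(9) = mex{1,2,3} = 0
g(10) = mex{1,2,3,4} = 0
g(11) = mex{0,2,3} = 1
So g(11) = 1.
By the Sprague-Grundy theorem, the Grundy value of a sum of independent games is the XOR of the component values.
Combined value = 2 ⊕ 1 = 3.

3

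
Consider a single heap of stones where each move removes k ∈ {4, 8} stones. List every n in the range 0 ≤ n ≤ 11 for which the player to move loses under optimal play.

0, 1, 2, 3

Compute g(0), g(1), … for moves {4, 8}:
k:     0  1  2  3  4  5  6  7  8  9 10 11
g(k):  0  0  0  0  1  1  1  1  2  2  2  2
The P-positions (g = 0) in 0..11 are 0, 1, 2, 3.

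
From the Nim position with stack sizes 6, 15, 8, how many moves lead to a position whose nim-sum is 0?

1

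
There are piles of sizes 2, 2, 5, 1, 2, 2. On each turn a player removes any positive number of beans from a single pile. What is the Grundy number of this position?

Compute the nim-sum pairwise:
2 XOR 2 = 0
0 XOR 5 = 5
5 XOR 1 = 4
4 XOR 2 = 6
6 XOR 2 = 4

4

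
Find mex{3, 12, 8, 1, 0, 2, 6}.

4

The values 0, 1, 2, 3 are all present; 4 is the first non-negative integer missing from the set.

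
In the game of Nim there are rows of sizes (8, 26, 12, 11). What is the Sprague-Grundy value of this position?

21

Compute the nim-sum pairwise:
8 ⊕ 26 = 18
18 ⊕ 12 = 30
30 ⊕ 11 = 21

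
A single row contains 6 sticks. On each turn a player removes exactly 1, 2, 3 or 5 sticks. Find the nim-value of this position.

2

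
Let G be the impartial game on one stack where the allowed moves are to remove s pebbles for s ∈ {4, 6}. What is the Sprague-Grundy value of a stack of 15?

1

Compute g(0), g(1), … for moves {4, 6}:
k:     0  1  2  3  4  5  6  7  8  9 10 11 12 13 14 15
g(k):  0  0  0  0  1  1  1  1  2  2  0  0  0  0  1  1
So g(15) = 1.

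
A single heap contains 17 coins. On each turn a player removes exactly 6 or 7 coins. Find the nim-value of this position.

Grundy values for subtraction set {6, 7}:
k:     0  1  2  3  4  5  6  7  8  9 10 11 12 13 14 15 16 17
g(k):  0  0  0  0  0  0  1  1  1  1  1  1  2  0  0  0  0  0
So g(17) = 0.

0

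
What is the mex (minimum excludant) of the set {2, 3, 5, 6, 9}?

0 is not in the set, so the mex is 0.

0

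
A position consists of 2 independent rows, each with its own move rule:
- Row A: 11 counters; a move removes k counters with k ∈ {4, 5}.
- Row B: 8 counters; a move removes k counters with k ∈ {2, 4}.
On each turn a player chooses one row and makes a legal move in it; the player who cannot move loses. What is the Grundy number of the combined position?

1

Grundy values for row A (subtraction set {4, 5}):
k:     0  1  2  3  4  5  6  7  8  9 10 11
g(k):  0  0  0  0  1  1  1  1  2  0  0  0
So g(11) = 0.
For row B, compute g(0), g(1), … with moves {2, 4}:
g(0) = mex{} = 0
g(1) = mex{} = 0
g(2) = mex{0} = 1
g(3) = mex{0} = 1
g(4) = mex{0,1} = 2
g(5) = mex{0,1} = 2
g(6) = mex{1,2} = 0
g(7) = mex{1,2} = 0
g(8) = mex{0,2} = 1
So g(8) = 1.
By the Sprague-Grundy theorem, the Grundy value of a sum of independent games is the XOR of the component values.
Combined value = 0 XOR 1 = 1.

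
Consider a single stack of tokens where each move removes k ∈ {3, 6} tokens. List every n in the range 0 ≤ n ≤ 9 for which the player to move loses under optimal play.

0, 1, 2, 9

Build the Grundy sequence with g(k) = mex{g(k−s) : s ∈ {3, 6}, s ≤ k}:
k:     0  1  2  3  4  5  6  7  8  9
g(k):  0  0  0  1  1  1  2  2  2  0
The P-positions (g = 0) in 0..9 are 0, 1, 2, 9.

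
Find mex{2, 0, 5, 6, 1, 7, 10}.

3

The values 0, 1, 2 are all present; 3 is the first non-negative integer missing from the set.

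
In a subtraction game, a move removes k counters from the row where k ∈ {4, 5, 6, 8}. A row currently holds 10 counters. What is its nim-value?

2

Compute g(0), g(1), … for moves {4, 5, 6, 8}:
k:     0  1  2  3  4  5  6  7  8  9 10
g(k):  0  0  0  0  1  1  1  1  2  2  2
So g(10) = 2.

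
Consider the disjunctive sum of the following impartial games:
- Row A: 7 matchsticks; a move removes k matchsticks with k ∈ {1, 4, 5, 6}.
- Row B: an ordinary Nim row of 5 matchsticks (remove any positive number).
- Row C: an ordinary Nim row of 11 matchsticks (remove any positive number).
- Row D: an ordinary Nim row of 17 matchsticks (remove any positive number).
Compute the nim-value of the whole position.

28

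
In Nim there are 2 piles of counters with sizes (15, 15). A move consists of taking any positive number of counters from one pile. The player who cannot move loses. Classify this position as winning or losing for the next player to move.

Bitwise XOR of the heap sizes:
  1111  (15)
  1111  (15)
  ----
  0000  (0)
The nim-sum is 0, so this is a P-position: the player to move is in a losing position under optimal play.

Losing position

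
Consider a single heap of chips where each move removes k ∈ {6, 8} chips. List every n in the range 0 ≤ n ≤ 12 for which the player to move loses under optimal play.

0, 1, 2, 3, 4, 5

Grundy values for subtraction set {6, 8}:
k:     0  1  2  3  4  5  6  7  8  9 10 11 12
g(k):  0  0  0  0  0  0  1  1  1  1  1  1  2
The P-positions (g = 0) in 0..12 are 0, 1, 2, 3, 4, 5.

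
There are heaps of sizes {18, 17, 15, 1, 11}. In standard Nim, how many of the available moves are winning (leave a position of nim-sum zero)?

1

Nim-sum: 18 ⊕ 17 ⊕ 15 ⊕ 1 ⊕ 11 = 6.
The overall nim-sum is X = 6. A heap of size p has a winning move iff p XOR X < p (reduce it to p XOR X).
  18: 18 XOR 6 = 20 ≥ 18 — no move.
  17: 17 XOR 6 = 23 ≥ 17 — no move.
  15: 15 XOR 6 = 9 < 15 — winning move (to 9).
  1: 1 XOR 6 = 7 ≥ 1 — no move.
  11: 11 XOR 6 = 13 ≥ 11 — no move.
That gives 1 winning move.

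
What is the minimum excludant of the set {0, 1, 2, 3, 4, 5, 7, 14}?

The values 0, 1, 2, 3, 4, 5 are all present; 6 is the first non-negative integer missing from the set.

6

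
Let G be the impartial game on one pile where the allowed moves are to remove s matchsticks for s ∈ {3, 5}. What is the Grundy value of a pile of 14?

2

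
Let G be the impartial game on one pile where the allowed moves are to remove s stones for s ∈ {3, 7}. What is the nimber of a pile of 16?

0

Compute g(0), g(1), … for moves {3, 7}:
k:     0  1  2  3  4  5  6  7  8  9 10 11 12 13 14 15 16
g(k):  0  0  0  1  1  1  0  2  2  1  0  0  0  1  1  1  0
So g(16) = 0.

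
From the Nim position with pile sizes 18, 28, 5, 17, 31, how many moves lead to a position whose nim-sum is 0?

3

Compute the nim-sum pairwise:
18 ^ 28 = 14
14 ^ 5 = 11
11 ^ 17 = 26
26 ^ 31 = 5
The overall nim-sum is X = 5. A pile of size p has a winning move iff p XOR X < p (reduce it to p XOR X).
  18: 18 XOR 5 = 23 ≥ 18 — no move.
  28: 28 XOR 5 = 25 < 28 — winning move (to 25).
  5: 5 XOR 5 = 0 < 5 — winning move (to 0).
  17: 17 XOR 5 = 20 ≥ 17 — no move.
  31: 31 XOR 5 = 26 < 31 — winning move (to 26).
That gives 3 winning moves.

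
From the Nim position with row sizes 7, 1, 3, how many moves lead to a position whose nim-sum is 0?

1

Compute the nim-sum pairwise:
7 XOR 1 = 6
6 XOR 3 = 5
The overall nim-sum is X = 5. A row of size p has a winning move iff p XOR X < p (reduce it to p XOR X).
  7: 7 XOR 5 = 2 < 7 — winning move (to 2).
  1: 1 XOR 5 = 4 ≥ 1 — no move.
  3: 3 XOR 5 = 6 ≥ 3 — no move.
That gives 1 winning move.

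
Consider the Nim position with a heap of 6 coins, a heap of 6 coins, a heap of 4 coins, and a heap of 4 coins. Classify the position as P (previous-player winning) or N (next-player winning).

P-position

Compute the nim-sum pairwise:
6 ^ 6 = 0
0 ^ 4 = 4
4 ^ 4 = 0
The nim-sum is 0, so this is a P-position: the player to move is in a losing position under optimal play.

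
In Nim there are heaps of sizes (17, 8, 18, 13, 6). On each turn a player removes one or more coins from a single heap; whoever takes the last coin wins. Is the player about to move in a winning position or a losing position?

Losing position

In binary:
  10001  (17)
  01000  (8)
  10010  (18)
  01101  (13)
  00110  (6)
  -----
  00000  (0)
The nim-sum is 0, so this is a P-position: the player to move is in a losing position under optimal play.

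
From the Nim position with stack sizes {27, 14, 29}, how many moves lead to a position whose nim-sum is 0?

Nim-sum: 27 ^ 14 ^ 29 = 8.
The overall nim-sum is X = 8. A stack of size p has a winning move iff p XOR X < p (reduce it to p XOR X).
  27: 27 XOR 8 = 19 < 27 — winning move (to 19).
  14: 14 XOR 8 = 6 < 14 — winning move (to 6).
  29: 29 XOR 8 = 21 < 29 — winning move (to 21).
That gives 3 winning moves.

3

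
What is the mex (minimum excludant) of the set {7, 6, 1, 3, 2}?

0 is not in the set, so the mex is 0.

0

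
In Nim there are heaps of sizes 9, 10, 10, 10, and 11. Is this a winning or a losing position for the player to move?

Nim-sum: 9 ^ 10 ^ 10 ^ 10 ^ 11 = 8.
The nim-sum is 8 ≠ 0, so this is an N-position: the player to move can win.

Winning position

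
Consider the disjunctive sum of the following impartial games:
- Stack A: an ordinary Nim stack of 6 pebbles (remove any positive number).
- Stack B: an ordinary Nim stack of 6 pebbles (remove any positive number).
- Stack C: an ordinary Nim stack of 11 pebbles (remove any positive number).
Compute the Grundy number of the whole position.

11

Stack A is a plain Nim stack of size 6, so its Grundy value is 6.
Stack B is a plain Nim stack of size 6, so its Grundy value is 6.
Stack C is a plain Nim stack of size 11, so its Grundy value is 11.
The value of a disjunctive sum is the nim-sum of the parts.
Combined value = 6 ⊕ 6 ⊕ 11 = 11.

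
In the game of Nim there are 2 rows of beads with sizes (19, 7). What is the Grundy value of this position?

Bitwise XOR of the heap sizes:
  10011  (19)
  00111  (7)
  -----
  10100  (20)

20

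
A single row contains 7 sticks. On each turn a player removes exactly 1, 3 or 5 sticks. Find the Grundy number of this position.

Grundy values for subtraction set {1, 3, 5}:
k:     0  1  2  3  4  5  6  7
g(k):  0  1  0  1  0  1  0  1
So g(7) = 1.

1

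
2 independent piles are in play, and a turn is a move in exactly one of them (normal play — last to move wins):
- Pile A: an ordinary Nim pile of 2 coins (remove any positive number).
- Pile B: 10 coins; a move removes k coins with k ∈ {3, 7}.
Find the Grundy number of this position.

2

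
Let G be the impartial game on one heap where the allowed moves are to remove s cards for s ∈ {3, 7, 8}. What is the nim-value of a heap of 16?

Grundy values for subtraction set {3, 7, 8}:
k:     0  1  2  3  4  5  6  7  8  9 10 11 12 13 14 15 16
g(k):  0  0  0  1  1  1  0  2  2  1  3  0  0  2  1  1  0
So g(16) = 0.

0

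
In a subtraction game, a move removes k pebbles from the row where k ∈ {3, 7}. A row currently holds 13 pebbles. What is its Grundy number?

Compute g(0), g(1), … for moves {3, 7}:
g(0) = mex{} = 0
g(1) = mex{} = 0
g(2) = mex{} = 0
g(3) = mex{0} = 1
g(4) = mex{0} = 1
g(5) = mex{0} = 1
g(6) = mex{1} = 0
g(7) = mex{0,1} = 2
g(8) = mex{0,1} = 2
g(9) = mex{0} = 1
g(10) = mex{1,2} = 0
g(11) = mex{1,2} = 0
g(12) = mex{1} = 0
g(13) = mex{0} = 1
So g(13) = 1.

1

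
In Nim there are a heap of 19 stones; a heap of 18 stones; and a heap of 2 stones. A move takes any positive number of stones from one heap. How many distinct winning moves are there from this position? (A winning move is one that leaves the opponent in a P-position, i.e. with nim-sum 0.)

3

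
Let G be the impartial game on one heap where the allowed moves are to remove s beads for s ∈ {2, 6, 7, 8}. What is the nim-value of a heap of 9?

2

Build the Grundy sequence with g(k) = mex{g(k−s) : s ∈ {2, 6, 7, 8}, s ≤ k}:
g(0) = mex{} = 0
g(1) = mex{} = 0
g(2) = mex{0} = 1
g(3) = mex{0} = 1
g(4) = mex{1} = 0
g(5) = mex{1} = 0
g(6) = mex{0} = 1
g(7) = mex{0} = 1
g(8) = mex{0,1} = 2
g(9) = mex{0,1} = 2
So g(9) = 2.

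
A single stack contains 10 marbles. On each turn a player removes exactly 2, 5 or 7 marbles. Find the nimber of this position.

0

Grundy values for subtraction set {2, 5, 7}:
g(0) = mex{} = 0
g(1) = mex{} = 0
g(2) = mex{0} = 1
g(3) = mex{0} = 1
g(4) = mex{1} = 0
g(5) = mex{0,1} = 2
g(6) = mex{0} = 1
g(7) = mex{0,1,2} = 3
g(8) = mex{0,1} = 2
g(9) = mex{0,1,3} = 2
g(10) = mex{1,2} = 0
So g(10) = 0.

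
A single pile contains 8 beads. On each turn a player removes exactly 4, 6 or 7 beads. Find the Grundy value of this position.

Build the Grundy sequence with g(k) = mex{g(k−s) : s ∈ {4, 6, 7}, s ≤ k}:
g(0) = mex{} = 0
g(1) = mex{} = 0
g(2) = mex{} = 0
g(3) = mex{} = 0
g(4) = mex{0} = 1
g(5) = mex{0} = 1
g(6) = mex{0} = 1
g(7) = mex{0} = 1
g(8) = mex{0,1} = 2
So g(8) = 2.

2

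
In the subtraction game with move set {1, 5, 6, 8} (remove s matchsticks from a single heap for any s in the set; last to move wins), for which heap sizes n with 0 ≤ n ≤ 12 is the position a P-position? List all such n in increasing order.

0, 2, 4, 11

Compute g(0), g(1), … for moves {1, 5, 6, 8}:
k:     0  1  2  3  4  5  6  7  8  9 10 11 12
g(k):  0  1  0  1  0  1  2  3  2  3  2  0  1
The P-positions (g = 0) in 0..12 are 0, 2, 4, 11.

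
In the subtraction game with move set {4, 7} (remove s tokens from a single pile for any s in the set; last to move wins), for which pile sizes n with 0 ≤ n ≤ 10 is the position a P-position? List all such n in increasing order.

0, 1, 2, 3

Compute g(0), g(1), … for moves {4, 7}:
g(0) = mex{} = 0
g(1) = mex{} = 0
g(2) = mex{} = 0
g(3) = mex{} = 0
g(4) = mex{0} = 1
g(5) = mex{0} = 1
g(6) = mex{0} = 1
g(7) = mex{0} = 1
g(8) = mex{0,1} = 2
g(9) = mex{0,1} = 2
g(10) = mex{0,1} = 2
The P-positions (g = 0) in 0..10 are 0, 1, 2, 3.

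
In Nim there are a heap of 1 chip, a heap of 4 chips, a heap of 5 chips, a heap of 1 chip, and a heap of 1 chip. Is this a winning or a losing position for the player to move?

Bitwise XOR of the heap sizes:
  001  (1)
  100  (4)
  101  (5)
  001  (1)
  001  (1)
  ---
  000  (0)
The nim-sum is 0, so this is a P-position: the player to move is in a losing position under optimal play.

Losing position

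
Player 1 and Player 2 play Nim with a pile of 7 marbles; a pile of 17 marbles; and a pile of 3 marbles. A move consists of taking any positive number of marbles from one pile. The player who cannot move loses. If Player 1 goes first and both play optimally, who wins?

Player 1 wins

Compute the nim-sum pairwise:
7 ⊕ 17 = 22
22 ⊕ 3 = 21
The nim-sum is 21 ≠ 0, so this is an N-position: the player to move can win; Player 1 has a winning move.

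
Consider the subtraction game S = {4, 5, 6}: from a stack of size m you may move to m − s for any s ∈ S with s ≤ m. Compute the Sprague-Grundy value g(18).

2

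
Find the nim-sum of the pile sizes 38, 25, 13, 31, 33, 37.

Compute the nim-sum pairwise:
38 XOR 25 = 63
63 XOR 13 = 50
50 XOR 31 = 45
45 XOR 33 = 12
12 XOR 37 = 41

41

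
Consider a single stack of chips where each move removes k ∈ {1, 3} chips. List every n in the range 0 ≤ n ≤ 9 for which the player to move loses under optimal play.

0, 2, 4, 6, 8

Build the Grundy sequence with g(k) = mex{g(k−s) : s ∈ {1, 3}, s ≤ k}:
g(0) = mex{} = 0
g(1) = mex{0} = 1
g(2) = mex{1} = 0
g(3) = mex{0} = 1
g(4) = mex{1} = 0
g(5) = mex{0} = 1
g(6) = mex{1} = 0
g(7) = mex{0} = 1
g(8) = mex{1} = 0
g(9) = mex{0} = 1
The P-positions (g = 0) in 0..9 are 0, 2, 4, 6, 8.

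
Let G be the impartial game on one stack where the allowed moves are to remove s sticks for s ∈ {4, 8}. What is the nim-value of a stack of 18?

1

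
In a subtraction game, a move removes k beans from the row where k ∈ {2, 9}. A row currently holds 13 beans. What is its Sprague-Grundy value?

Grundy values for subtraction set {2, 9}:
k:     0  1  2  3  4  5  6  7  8  9 10 11 12 13
g(k):  0  0  1  1  0  0  1  1  0  2  1  0  0  1
So g(13) = 1.

1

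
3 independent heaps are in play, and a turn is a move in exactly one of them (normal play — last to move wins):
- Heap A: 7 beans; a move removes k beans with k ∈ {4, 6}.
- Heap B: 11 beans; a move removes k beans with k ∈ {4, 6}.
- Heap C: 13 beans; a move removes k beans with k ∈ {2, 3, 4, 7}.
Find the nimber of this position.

0

For heap A, compute g(0), g(1), … with moves {4, 6}:
g(0) = mex{} = 0
g(1) = mex{} = 0
g(2) = mex{} = 0
g(3) = mex{} = 0
g(4) = mex{0} = 1
g(5) = mex{0} = 1
g(6) = mex{0} = 1
g(7) = mex{0} = 1
So g(7) = 1.
Build the Grundy sequence for heap B with g(k) = mex{g(k−s) : s ∈ {4, 6}, s ≤ k}:
g(0) = mex{} = 0
g(1) = mex{} = 0
g(2) = mex{} = 0
g(3) = mex{} = 0
g(4) = mex{0} = 1
g(5) = mex{0} = 1
g(6) = mex{0} = 1
g(7) = mex{0} = 1
g(8) = mex{0,1} = 2
g(9) = mex{0,1} = 2
g(10) = mex{1} = 0
g(11) = mex{1} = 0
So g(11) = 0.
Build the Grundy sequence for heap C with g(k) = mex{g(k−s) : s ∈ {2, 3, 4, 7}, s ≤ k}:
k:     0  1  2  3  4  5  6  7  8  9 10 11 12 13
g(k):  0  0  1  1  2  2  0  3  1  4  2  0  0  1
So g(13) = 1.
The value of a disjunctive sum is the nim-sum of the parts.
Combined value = 1 XOR 0 XOR 1 = 0.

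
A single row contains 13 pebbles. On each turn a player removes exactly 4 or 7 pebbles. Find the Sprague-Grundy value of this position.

0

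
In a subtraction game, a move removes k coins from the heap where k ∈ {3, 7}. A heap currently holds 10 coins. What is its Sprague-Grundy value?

0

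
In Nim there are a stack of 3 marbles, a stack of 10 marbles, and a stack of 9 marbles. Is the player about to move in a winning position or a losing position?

Nim-sum: 3 XOR 10 XOR 9 = 0.
The nim-sum is 0, so this is a P-position: the player to move is in a losing position under optimal play.

Losing position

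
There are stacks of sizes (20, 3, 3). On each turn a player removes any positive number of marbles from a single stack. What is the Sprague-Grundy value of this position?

20

Write each in binary and XOR column by column:
  10100  (20)
  00011  (3)
  00011  (3)
  -----
  10100  (20)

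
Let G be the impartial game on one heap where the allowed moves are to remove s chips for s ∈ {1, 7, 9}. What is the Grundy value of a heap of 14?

0

Grundy values for subtraction set {1, 7, 9}:
k:     0  1  2  3  4  5  6  7  8  9 10 11 12 13 14
g(k):  0  1  0  1  0  1  0  1  0  1  0  1  0  1  0
So g(14) = 0.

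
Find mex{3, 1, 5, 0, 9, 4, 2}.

6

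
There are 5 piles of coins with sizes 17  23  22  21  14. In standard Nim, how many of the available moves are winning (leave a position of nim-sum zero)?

In binary:
  10001  (17)
  10111  (23)
  10110  (22)
  10101  (21)
  01110  (14)
  -----
  01011  (11)
The overall nim-sum is X = 11. A pile of size p has a winning move iff p XOR X < p (reduce it to p XOR X).
  17: 17 XOR 11 = 26 ≥ 17 — no move.
  23: 23 XOR 11 = 28 ≥ 23 — no move.
  22: 22 XOR 11 = 29 ≥ 22 — no move.
  21: 21 XOR 11 = 30 ≥ 21 — no move.
  14: 14 XOR 11 = 5 < 14 — winning move (to 5).
That gives 1 winning move.

1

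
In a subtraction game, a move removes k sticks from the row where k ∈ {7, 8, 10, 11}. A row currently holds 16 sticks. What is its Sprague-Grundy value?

2

Compute g(0), g(1), … for moves {7, 8, 10, 11}:
k:     0  1  2  3  4  5  6  7  8  9 10 11 12 13 14 15 16
g(k):  0  0  0  0  0  0  0  1  1  1  1  1  1  1  2  2  2
So g(16) = 2.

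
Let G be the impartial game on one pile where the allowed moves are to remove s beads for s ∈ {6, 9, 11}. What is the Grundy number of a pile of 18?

Grundy values for subtraction set {6, 9, 11}:
k:     0  1  2  3  4  5  6  7  8  9 10 11 12 13 14 15 16 17 18
g(k):  0  0  0  0  0  0  1  1  1  1  1  1  2  2  2  2  2  0  0
So g(18) = 0.

0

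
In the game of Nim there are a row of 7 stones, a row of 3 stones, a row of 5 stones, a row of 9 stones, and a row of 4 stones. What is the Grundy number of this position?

Bitwise XOR of the heap sizes:
  0111  (7)
  0011  (3)
  0101  (5)
  1001  (9)
  0100  (4)
  ----
  1100  (12)

12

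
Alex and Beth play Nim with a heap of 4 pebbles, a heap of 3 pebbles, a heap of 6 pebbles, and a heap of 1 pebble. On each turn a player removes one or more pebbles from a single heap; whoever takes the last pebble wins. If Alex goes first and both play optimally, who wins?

Compute the nim-sum pairwise:
4 ^ 3 = 7
7 ^ 6 = 1
1 ^ 1 = 0
The nim-sum is 0, so this is a P-position: the player to move is in a losing position under optimal play; Alex is about to move from it and so loses — Beth wins.

Beth wins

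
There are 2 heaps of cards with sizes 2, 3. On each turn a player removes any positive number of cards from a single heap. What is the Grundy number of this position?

1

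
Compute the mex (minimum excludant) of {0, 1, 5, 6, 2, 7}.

3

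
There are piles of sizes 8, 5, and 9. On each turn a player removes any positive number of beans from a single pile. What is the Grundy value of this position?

4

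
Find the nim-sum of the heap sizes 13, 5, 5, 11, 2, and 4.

0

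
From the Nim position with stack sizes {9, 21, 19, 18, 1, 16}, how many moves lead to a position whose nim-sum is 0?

Compute the nim-sum pairwise:
9 XOR 21 = 28
28 XOR 19 = 15
15 XOR 18 = 29
29 XOR 1 = 28
28 XOR 16 = 12
The overall nim-sum is X = 12. A stack of size p has a winning move iff p XOR X < p (reduce it to p XOR X).
  9: 9 XOR 12 = 5 < 9 — winning move (to 5).
  21: 21 XOR 12 = 25 ≥ 21 — no move.
  19: 19 XOR 12 = 31 ≥ 19 — no move.
  18: 18 XOR 12 = 30 ≥ 18 — no move.
  1: 1 XOR 12 = 13 ≥ 1 — no move.
  16: 16 XOR 12 = 28 ≥ 16 — no move.
That gives 1 winning move.

1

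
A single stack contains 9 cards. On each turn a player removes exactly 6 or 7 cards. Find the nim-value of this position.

1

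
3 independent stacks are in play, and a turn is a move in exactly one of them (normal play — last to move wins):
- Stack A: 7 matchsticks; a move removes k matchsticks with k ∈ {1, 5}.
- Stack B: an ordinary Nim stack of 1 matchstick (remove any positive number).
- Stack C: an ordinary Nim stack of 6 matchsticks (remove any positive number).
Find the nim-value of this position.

Build the Grundy sequence for stack A with g(k) = mex{g(k−s) : s ∈ {1, 5}, s ≤ k}:
g(0) = mex{} = 0
g(1) = mex{0} = 1
g(2) = mex{1} = 0
g(3) = mex{0} = 1
g(4) = mex{1} = 0
g(5) = mex{0} = 1
g(6) = mex{1} = 0
g(7) = mex{0} = 1
So g(7) = 1.
Stack B is a plain Nim stack of size 1, so its Grundy value is 1.
Stack C is a plain Nim stack of size 6, so its Grundy value is 6.
By the Sprague-Grundy theorem, the Grundy value of a sum of independent games is the XOR of the component values.
Combined value = 1 XOR 1 XOR 6 = 6.

6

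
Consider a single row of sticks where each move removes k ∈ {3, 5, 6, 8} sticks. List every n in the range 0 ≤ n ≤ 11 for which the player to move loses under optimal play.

0, 1, 2, 11

Build the Grundy sequence with g(k) = mex{g(k−s) : s ∈ {3, 5, 6, 8}, s ≤ k}:
g(0) = mex{} = 0
g(1) = mex{} = 0
g(2) = mex{} = 0
g(3) = mex{0} = 1
g(4) = mex{0} = 1
g(5) = mex{0} = 1
g(6) = mex{0,1} = 2
g(7) = mex{0,1} = 2
g(8) = mex{0,1} = 2
g(9) = mex{0,1,2} = 3
g(10) = mex{0,1,2} = 3
g(11) = mex{1,2} = 0
The P-positions (g = 0) in 0..11 are 0, 1, 2, 11.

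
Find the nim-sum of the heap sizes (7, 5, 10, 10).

Bitwise XOR of the heap sizes:
  0111  (7)
  0101  (5)
  1010  (10)
  1010  (10)
  ----
  0010  (2)

2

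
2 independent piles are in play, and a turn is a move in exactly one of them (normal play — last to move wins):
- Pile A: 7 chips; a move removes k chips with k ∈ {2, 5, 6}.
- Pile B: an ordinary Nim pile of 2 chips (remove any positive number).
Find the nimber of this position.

For pile A, compute g(0), g(1), … with moves {2, 5, 6}:
g(0) = mex{} = 0
g(1) = mex{} = 0
g(2) = mex{0} = 1
g(3) = mex{0} = 1
g(4) = mex{1} = 0
g(5) = mex{0,1} = 2
g(6) = mex{0} = 1
g(7) = mex{0,1,2} = 3
So g(7) = 3.
Pile B is a plain Nim pile of size 2, so its Grundy value is 2.
The value of a disjunctive sum is the nim-sum of the parts.
Combined value = 3 ⊕ 2 = 1.

1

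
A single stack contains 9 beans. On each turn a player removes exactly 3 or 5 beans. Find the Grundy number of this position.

0

Grundy values for subtraction set {3, 5}:
g(0) = mex{} = 0
g(1) = mex{} = 0
g(2) = mex{} = 0
g(3) = mex{0} = 1
g(4) = mex{0} = 1
g(5) = mex{0} = 1
g(6) = mex{0,1} = 2
g(7) = mex{0,1} = 2
g(8) = mex{1} = 0
g(9) = mex{1,2} = 0
So g(9) = 0.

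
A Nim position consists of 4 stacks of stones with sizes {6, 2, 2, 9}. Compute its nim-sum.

15

Write each in binary and XOR column by column:
  0110  (6)
  0010  (2)
  0010  (2)
  1001  (9)
  ----
  1111  (15)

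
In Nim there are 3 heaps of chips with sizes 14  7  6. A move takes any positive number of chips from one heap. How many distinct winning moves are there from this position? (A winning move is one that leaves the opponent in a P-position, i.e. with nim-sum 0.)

1

Nim-sum: 14 XOR 7 XOR 6 = 15.
The overall nim-sum is X = 15. A heap of size p has a winning move iff p XOR X < p (reduce it to p XOR X).
  14: 14 XOR 15 = 1 < 14 — winning move (to 1).
  7: 7 XOR 15 = 8 ≥ 7 — no move.
  6: 6 XOR 15 = 9 ≥ 6 — no move.
That gives 1 winning move.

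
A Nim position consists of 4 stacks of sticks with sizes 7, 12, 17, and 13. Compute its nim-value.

Compute the nim-sum pairwise:
7 ⊕ 12 = 11
11 ⊕ 17 = 26
26 ⊕ 13 = 23

23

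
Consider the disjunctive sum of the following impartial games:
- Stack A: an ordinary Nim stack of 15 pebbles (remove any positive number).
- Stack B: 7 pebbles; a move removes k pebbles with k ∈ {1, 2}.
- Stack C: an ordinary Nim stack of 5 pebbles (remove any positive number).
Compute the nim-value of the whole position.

11

Stack A is a plain Nim stack of size 15, so its Grundy value is 15.
For stack B, compute g(0), g(1), … with moves {1, 2}:
k:     0  1  2  3  4  5  6  7
g(k):  0  1  2  0  1  2  0  1
So g(7) = 1.
Stack C is a plain Nim stack of size 5, so its Grundy value is 5.
By the Sprague-Grundy theorem, the Grundy value of a sum of independent games is the XOR of the component values.
Combined value = 15 ⊕ 1 ⊕ 5 = 11.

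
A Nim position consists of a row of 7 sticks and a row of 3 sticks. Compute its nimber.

4

Compute the nim-sum pairwise:
7 XOR 3 = 4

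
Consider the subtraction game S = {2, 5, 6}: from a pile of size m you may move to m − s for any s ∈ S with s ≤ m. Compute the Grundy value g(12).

0

Grundy values for subtraction set {2, 5, 6}:
g(0) = mex{} = 0
g(1) = mex{} = 0
g(2) = mex{0} = 1
g(3) = mex{0} = 1
g(4) = mex{1} = 0
g(5) = mex{0,1} = 2
g(6) = mex{0} = 1
g(7) = mex{0,1,2} = 3
g(8) = mex{1} = 0
g(9) = mex{0,1,3} = 2
g(10) = mex{0,2} = 1
g(11) = mex{1,2} = 0
g(12) = mex{1,3} = 0
So g(12) = 0.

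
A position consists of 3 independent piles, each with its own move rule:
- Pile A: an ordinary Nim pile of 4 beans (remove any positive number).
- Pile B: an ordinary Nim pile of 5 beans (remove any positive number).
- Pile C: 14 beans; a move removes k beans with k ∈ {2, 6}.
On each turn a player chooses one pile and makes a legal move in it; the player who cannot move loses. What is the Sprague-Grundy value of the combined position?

Pile A is a plain Nim pile of size 4, so its Grundy value is 4.
Pile B is a plain Nim pile of size 5, so its Grundy value is 5.
Build the Grundy sequence for pile C with g(k) = mex{g(k−s) : s ∈ {2, 6}, s ≤ k}:
k:     0  1  2  3  4  5  6  7  8  9 10 11 12 13 14
g(k):  0  0  1  1  0  0  1  1  0  0  1  1  0  0  1
So g(14) = 1.
By the Sprague-Grundy theorem, the Grundy value of a sum of independent games is the XOR of the component values.
Combined value = 4 ⊕ 5 ⊕ 1 = 0.

0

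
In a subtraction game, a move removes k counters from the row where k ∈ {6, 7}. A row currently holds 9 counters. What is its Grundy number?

1

Grundy values for subtraction set {6, 7}:
g(0) = mex{} = 0
g(1) = mex{} = 0
g(2) = mex{} = 0
g(3) = mex{} = 0
g(4) = mex{} = 0
g(5) = mex{} = 0
g(6) = mex{0} = 1
g(7) = mex{0} = 1
g(8) = mex{0} = 1
g(9) = mex{0} = 1
So g(9) = 1.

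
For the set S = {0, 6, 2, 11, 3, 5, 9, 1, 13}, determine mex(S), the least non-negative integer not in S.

4

The values 0, 1, 2, 3 are all present; 4 is the first non-negative integer missing from the set.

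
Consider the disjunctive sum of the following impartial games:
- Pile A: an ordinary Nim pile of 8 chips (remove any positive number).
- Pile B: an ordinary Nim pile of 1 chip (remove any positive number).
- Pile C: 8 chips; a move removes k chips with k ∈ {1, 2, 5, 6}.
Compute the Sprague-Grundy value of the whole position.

Pile A is a plain Nim pile of size 8, so its Grundy value is 8.
Pile B is a plain Nim pile of size 1, so its Grundy value is 1.
Grundy values for pile C (subtraction set {1, 2, 5, 6}):
g(0) = mex{} = 0
g(1) = mex{0} = 1
g(2) = mex{0,1} = 2
g(3) = mex{1,2} = 0
g(4) = mex{0,2} = 1
g(5) = mex{0,1} = 2
g(6) = mex{0,1,2} = 3
g(7) = mex{1,2,3} = 0
g(8) = mex{0,2,3} = 1
So g(8) = 1.
By the Sprague-Grundy theorem, the Grundy value of a sum of independent games is the XOR of the component values.
Combined value = 8 ⊕ 1 ⊕ 1 = 8.

8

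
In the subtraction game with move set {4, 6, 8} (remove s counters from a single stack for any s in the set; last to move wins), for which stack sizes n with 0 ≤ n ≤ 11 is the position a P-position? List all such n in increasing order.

0, 1, 2, 3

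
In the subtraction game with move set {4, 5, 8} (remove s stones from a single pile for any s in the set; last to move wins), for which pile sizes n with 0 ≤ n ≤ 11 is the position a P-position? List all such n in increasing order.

0, 1, 2, 3

Build the Grundy sequence with g(k) = mex{g(k−s) : s ∈ {4, 5, 8}, s ≤ k}:
g(0) = mex{} = 0
g(1) = mex{} = 0
g(2) = mex{} = 0
g(3) = mex{} = 0
g(4) = mex{0} = 1
g(5) = mex{0} = 1
g(6) = mex{0} = 1
g(7) = mex{0} = 1
g(8) = mex{0,1} = 2
g(9) = mex{0,1} = 2
g(10) = mex{0,1} = 2
g(11) = mex{0,1} = 2
The P-positions (g = 0) in 0..11 are 0, 1, 2, 3.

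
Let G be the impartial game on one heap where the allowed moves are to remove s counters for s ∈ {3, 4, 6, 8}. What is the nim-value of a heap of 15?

Build the Grundy sequence with g(k) = mex{g(k−s) : s ∈ {3, 4, 6, 8}, s ≤ k}:
k:     0  1  2  3  4  5  6  7  8  9 10 11 12 13 14 15
g(k):  0  0  0  1  1  1  2  2  2  3  3  0  0  0  1  1
So g(15) = 1.

1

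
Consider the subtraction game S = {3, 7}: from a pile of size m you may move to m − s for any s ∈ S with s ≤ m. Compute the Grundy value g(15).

Compute g(0), g(1), … for moves {3, 7}:
k:     0  1  2  3  4  5  6  7  8  9 10 11 12 13 14 15
g(k):  0  0  0  1  1  1  0  2  2  1  0  0  0  1  1  1
So g(15) = 1.

1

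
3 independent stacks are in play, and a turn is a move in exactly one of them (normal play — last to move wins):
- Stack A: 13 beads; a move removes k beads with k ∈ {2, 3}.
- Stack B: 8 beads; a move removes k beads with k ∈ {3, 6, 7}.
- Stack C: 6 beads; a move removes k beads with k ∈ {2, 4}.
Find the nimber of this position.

3

Grundy values for stack A (subtraction set {2, 3}):
k:     0  1  2  3  4  5  6  7  8  9 10 11 12 13
g(k):  0  0  1  1  2  0  0  1  1  2  0  0  1  1
So g(13) = 1.
For stack B, compute g(0), g(1), … with moves {3, 6, 7}:
g(0) = mex{} = 0
g(1) = mex{} = 0
g(2) = mex{} = 0
g(3) = mex{0} = 1
g(4) = mex{0} = 1
g(5) = mex{0} = 1
g(6) = mex{0,1} = 2
g(7) = mex{0,1} = 2
g(8) = mex{0,1} = 2
So g(8) = 2.
Grundy values for stack C (subtraction set {2, 4}):
k:     0  1  2  3  4  5  6
g(k):  0  0  1  1  2  2  0
So g(6) = 0.
The value of a disjunctive sum is the nim-sum of the parts.
Combined value = 1 ⊕ 2 ⊕ 0 = 3.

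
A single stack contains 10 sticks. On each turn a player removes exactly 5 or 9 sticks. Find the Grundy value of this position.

Build the Grundy sequence with g(k) = mex{g(k−s) : s ∈ {5, 9}, s ≤ k}:
g(0) = mex{} = 0
g(1) = mex{} = 0
g(2) = mex{} = 0
g(3) = mex{} = 0
g(4) = mex{} = 0
g(5) = mex{0} = 1
g(6) = mex{0} = 1
g(7) = mex{0} = 1
g(8) = mex{0} = 1
g(9) = mex{0} = 1
g(10) = mex{0,1} = 2
So g(10) = 2.

2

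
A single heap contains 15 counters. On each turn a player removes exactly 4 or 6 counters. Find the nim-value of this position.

Build the Grundy sequence with g(k) = mex{g(k−s) : s ∈ {4, 6}, s ≤ k}:
k:     0  1  2  3  4  5  6  7  8  9 10 11 12 13 14 15
g(k):  0  0  0  0  1  1  1  1  2  2  0  0  0  0  1  1
So g(15) = 1.

1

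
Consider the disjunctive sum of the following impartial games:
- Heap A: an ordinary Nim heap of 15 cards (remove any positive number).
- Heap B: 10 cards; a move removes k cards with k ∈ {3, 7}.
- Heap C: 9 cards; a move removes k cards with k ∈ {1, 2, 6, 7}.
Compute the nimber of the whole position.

14

Heap A is a plain Nim heap of size 15, so its Grundy value is 15.
Grundy values for heap B (subtraction set {3, 7}):
k:     0  1  2  3  4  5  6  7  8  9 10
g(k):  0  0  0  1  1  1  0  2  2  1  0
So g(10) = 0.
Grundy values for heap C (subtraction set {1, 2, 6, 7}):
g(0) = mex{} = 0
g(1) = mex{0} = 1
g(2) = mex{0,1} = 2
g(3) = mex{1,2} = 0
g(4) = mex{0,2} = 1
g(5) = mex{0,1} = 2
g(6) = mex{0,1,2} = 3
g(7) = mex{0,1,2,3} = 4
g(8) = mex{1,2,3,4} = 0
g(9) = mex{0,2,4} = 1
So g(9) = 1.
The value of a disjunctive sum is the nim-sum of the parts.
Combined value = 15 ⊕ 0 ⊕ 1 = 14.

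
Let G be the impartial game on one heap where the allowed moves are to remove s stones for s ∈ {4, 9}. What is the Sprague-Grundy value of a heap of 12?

1

Grundy values for subtraction set {4, 9}:
k:     0  1  2  3  4  5  6  7  8  9 10 11 12
g(k):  0  0  0  0  1  1  1  1  0  2  2  2  1
So g(12) = 1.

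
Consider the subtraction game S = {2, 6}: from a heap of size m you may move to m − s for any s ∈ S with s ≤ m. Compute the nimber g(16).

0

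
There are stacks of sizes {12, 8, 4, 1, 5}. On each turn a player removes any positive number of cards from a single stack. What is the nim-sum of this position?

In binary:
  1100  (12)
  1000  (8)
  0100  (4)
  0001  (1)
  0101  (5)
  ----
  0100  (4)

4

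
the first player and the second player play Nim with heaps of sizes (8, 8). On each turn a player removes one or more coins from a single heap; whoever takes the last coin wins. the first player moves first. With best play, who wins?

Nim-sum: 8 XOR 8 = 0.
The nim-sum is 0, so this is a P-position: the player to move is in a losing position under optimal play; the first player is about to move from it and so loses — the second player wins.

the second player wins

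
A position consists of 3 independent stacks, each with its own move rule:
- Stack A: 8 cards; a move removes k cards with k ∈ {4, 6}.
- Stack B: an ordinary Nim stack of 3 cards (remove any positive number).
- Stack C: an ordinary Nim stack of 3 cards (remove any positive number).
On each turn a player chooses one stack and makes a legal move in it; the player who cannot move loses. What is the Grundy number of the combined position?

For stack A, compute g(0), g(1), … with moves {4, 6}:
g(0) = mex{} = 0
g(1) = mex{} = 0
g(2) = mex{} = 0
g(3) = mex{} = 0
g(4) = mex{0} = 1
g(5) = mex{0} = 1
g(6) = mex{0} = 1
g(7) = mex{0} = 1
g(8) = mex{0,1} = 2
So g(8) = 2.
Stack B is a plain Nim stack of size 3, so its Grundy value is 3.
Stack C is a plain Nim stack of size 3, so its Grundy value is 3.
By the Sprague-Grundy theorem, the Grundy value of a sum of independent games is the XOR of the component values.
Combined value = 2 XOR 3 XOR 3 = 2.

2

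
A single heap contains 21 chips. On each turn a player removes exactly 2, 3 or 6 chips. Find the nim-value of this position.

1

Build the Grundy sequence with g(k) = mex{g(k−s) : s ∈ {2, 3, 6}, s ≤ k}:
k:     0  1  2  3  4  5  6  7  8  9 10 11 12 13 14 15 16 17 18 19 20 21
g(k):  0  0  1  1  2  0  3  1  2  0  0  1  1  2  0  3  1  2  0  0  1  1
So g(21) = 1.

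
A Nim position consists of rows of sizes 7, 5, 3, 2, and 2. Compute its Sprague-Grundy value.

Compute the nim-sum pairwise:
7 XOR 5 = 2
2 XOR 3 = 1
1 XOR 2 = 3
3 XOR 2 = 1

1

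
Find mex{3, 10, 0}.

1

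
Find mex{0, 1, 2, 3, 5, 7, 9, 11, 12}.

4

The values 0, 1, 2, 3 are all present; 4 is the first non-negative integer missing from the set.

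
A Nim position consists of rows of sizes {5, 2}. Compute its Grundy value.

Compute the nim-sum pairwise:
5 ^ 2 = 7

7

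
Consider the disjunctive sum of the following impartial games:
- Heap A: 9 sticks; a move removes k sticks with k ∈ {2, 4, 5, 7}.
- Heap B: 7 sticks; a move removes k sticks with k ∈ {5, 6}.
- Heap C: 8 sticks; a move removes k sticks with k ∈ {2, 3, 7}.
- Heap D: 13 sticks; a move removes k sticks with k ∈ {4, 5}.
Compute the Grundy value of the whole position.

1

Grundy values for heap A (subtraction set {2, 4, 5, 7}):
k:     0  1  2  3  4  5  6  7  8  9
g(k):  0  0  1  1  2  2  3  3  4  0
So g(9) = 0.
Grundy values for heap B (subtraction set {5, 6}):
k:     0  1  2  3  4  5  6  7
g(k):  0  0  0  0  0  1  1  1
So g(7) = 1.
Build the Grundy sequence for heap C with g(k) = mex{g(k−s) : s ∈ {2, 3, 7}, s ≤ k}:
g(0) = mex{} = 0
g(1) = mex{} = 0
g(2) = mex{0} = 1
g(3) = mex{0} = 1
g(4) = mex{0,1} = 2
g(5) = mex{1} = 0
g(6) = mex{1,2} = 0
g(7) = mex{0,2} = 1
g(8) = mex{0} = 1
So g(8) = 1.
For heap D, compute g(0), g(1), … with moves {4, 5}:
k:     0  1  2  3  4  5  6  7  8  9 10 11 12 13
g(k):  0  0  0  0  1  1  1  1  2  0  0  0  0  1
So g(13) = 1.
The value of a disjunctive sum is the nim-sum of the parts.
Combined value = 0 XOR 1 XOR 1 XOR 1 = 1.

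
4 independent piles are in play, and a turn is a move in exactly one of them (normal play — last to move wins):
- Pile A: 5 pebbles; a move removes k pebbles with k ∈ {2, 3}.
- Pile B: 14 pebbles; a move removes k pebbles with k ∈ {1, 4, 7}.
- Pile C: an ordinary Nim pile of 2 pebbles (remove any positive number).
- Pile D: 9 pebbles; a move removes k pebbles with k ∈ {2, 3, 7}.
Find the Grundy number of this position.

For pile A, compute g(0), g(1), … with moves {2, 3}:
g(0) = mex{} = 0
g(1) = mex{} = 0
g(2) = mex{0} = 1
g(3) = mex{0} = 1
g(4) = mex{0,1} = 2
g(5) = mex{1} = 0
So g(5) = 0.
For pile B, compute g(0), g(1), … with moves {1, 4, 7}:
k:     0  1  2  3  4  5  6  7  8  9 10 11 12 13 14
g(k):  0  1  0  1  2  0  1  2  0  1  0  1  2  0  1
So g(14) = 1.
Pile C is a plain Nim pile of size 2, so its Grundy value is 2.
Grundy values for pile D (subtraction set {2, 3, 7}):
k:     0  1  2  3  4  5  6  7  8  9
g(k):  0  0  1  1  2  0  0  1  1  2
So g(9) = 2.
By the Sprague-Grundy theorem, the Grundy value of a sum of independent games is the XOR of the component values.
Combined value = 0 ⊕ 1 ⊕ 2 ⊕ 2 = 1.

1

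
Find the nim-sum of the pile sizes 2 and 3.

1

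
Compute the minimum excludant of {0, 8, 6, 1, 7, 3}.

2

The values 0, 1 are all present; 2 is the first non-negative integer missing from the set.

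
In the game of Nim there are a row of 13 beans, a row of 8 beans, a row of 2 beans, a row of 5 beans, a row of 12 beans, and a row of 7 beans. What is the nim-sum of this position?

9

Compute the nim-sum pairwise:
13 ^ 8 = 5
5 ^ 2 = 7
7 ^ 5 = 2
2 ^ 12 = 14
14 ^ 7 = 9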